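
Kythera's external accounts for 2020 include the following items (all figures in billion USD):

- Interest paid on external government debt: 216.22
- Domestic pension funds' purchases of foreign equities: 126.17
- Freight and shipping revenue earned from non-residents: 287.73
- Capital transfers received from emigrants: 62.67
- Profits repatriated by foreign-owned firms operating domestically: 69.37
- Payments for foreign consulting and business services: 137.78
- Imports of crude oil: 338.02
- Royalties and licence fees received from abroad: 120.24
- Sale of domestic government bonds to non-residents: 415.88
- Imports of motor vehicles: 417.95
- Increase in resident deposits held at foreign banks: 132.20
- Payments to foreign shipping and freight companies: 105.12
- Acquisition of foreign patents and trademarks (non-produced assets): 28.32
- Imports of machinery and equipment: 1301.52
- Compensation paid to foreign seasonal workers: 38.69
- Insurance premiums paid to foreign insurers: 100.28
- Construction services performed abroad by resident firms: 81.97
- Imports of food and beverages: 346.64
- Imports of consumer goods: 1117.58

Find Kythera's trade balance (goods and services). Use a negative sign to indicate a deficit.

Goods: -346.64 - 338.02 - 1117.58 - 1301.52 - 417.95 = -3521.71
Services: 287.73 - 105.12 - 100.28 + 81.97 - 137.78 + 120.24 = 146.76
Trade balance = -3521.71 + 146.76 = -3374.95
(Excluded from the trade balance — primary income: interest paid on external government debt 216.22, profits repatriated by foreign-owned firms operating domestically 69.37, compensation paid to foreign seasonal workers 38.69; financial account: domestic pension funds' purchases of foreign equities 126.17, sale of domestic government bonds to non-residents 415.88, increase in resident deposits held at foreign banks 132.20; capital account: capital transfers received from emigrants 62.67, acquisition of foreign patents and trademarks (non-produced assets) 28.32.)

-3374.95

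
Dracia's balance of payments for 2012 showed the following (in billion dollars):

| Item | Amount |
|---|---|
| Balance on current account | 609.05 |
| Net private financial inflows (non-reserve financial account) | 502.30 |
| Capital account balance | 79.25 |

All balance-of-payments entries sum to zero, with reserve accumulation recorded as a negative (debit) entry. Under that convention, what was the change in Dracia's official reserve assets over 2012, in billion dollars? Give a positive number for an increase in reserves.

1190.60

Official reserve transactions balance = -(609.05 + 79.25 + 502.30) = -1190.60
An accumulation of reserves is recorded as a debit (negative entry), so the change in the stock of reserves is the negative of that balance.
Change in official reserves = -(-1190.60) = 1190.60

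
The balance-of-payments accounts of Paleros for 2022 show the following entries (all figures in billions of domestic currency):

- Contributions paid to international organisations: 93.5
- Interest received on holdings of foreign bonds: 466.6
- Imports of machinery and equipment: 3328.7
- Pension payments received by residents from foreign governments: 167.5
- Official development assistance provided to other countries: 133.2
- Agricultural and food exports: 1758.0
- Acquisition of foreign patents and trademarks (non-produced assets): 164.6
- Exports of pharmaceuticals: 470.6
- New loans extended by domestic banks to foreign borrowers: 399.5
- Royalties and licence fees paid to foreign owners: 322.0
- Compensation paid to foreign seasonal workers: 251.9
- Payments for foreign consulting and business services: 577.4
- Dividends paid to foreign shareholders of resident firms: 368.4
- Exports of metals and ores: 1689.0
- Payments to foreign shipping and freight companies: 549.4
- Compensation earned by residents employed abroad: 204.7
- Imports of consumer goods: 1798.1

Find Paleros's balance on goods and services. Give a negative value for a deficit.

-2658.0

Goods: 470.6 + 1758.0 + 1689.0 - 1798.1 - 3328.7 = -1209.2
Services: -577.4 - 549.4 - 322.0 = -1448.8
Trade balance = -1209.2 + (-1448.8) = -2658.0
(Excluded from the trade balance — secondary income: contributions paid to international organisations 93.5, pension payments received by residents from foreign governments 167.5, official development assistance provided to other countries 133.2; primary income: interest received on holdings of foreign bonds 466.6, compensation paid to foreign seasonal workers 251.9, dividends paid to foreign shareholders of resident firms 368.4, compensation earned by residents employed abroad 204.7; capital account: acquisition of foreign patents and trademarks (non-produced assets) 164.6; financial account: new loans extended by domestic banks to foreign borrowers 399.5.)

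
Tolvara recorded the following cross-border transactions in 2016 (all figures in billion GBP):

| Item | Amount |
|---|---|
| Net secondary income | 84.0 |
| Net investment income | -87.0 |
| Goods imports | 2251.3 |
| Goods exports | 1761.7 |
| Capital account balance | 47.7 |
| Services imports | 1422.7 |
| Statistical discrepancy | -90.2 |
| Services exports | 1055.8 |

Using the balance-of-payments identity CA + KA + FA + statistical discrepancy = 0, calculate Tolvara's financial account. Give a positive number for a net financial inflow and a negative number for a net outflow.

902.0

Goods balance = 1761.7 - 2251.3 = -489.6
Services balance = 1055.8 - 1422.7 = -366.9
Trade balance (goods + services) = -489.6 + (-366.9) = -856.5
Net primary income = -87.0
Net secondary income = 84.0
Current account = -856.5 + (-87.0) + 84.0 = -859.5
Financial account = -(-859.5 + 47.7 + (-90.2)) = 902.0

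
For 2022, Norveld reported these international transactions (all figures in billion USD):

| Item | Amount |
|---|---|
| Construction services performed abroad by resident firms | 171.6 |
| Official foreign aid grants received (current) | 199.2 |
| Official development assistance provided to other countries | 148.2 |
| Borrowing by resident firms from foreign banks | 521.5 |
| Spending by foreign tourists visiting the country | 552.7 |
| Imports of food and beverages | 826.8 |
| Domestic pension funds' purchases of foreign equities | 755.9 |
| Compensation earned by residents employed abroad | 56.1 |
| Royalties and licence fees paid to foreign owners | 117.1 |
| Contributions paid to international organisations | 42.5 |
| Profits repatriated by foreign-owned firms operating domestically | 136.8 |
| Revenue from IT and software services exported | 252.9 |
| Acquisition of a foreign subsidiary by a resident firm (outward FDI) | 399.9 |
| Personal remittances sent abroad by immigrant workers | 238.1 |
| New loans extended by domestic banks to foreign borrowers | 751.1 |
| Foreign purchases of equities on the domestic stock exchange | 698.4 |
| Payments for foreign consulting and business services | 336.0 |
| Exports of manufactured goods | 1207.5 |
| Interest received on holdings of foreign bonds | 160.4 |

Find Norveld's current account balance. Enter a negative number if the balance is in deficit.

Goods: 1207.5 - 826.8 = 380.7
Services: 252.9 + 171.6 - 336.0 + 552.7 - 117.1 = 524.1
Primary income: 160.4 - 136.8 + 56.1 = 79.7
Secondary income: -148.2 + 199.2 - 42.5 - 238.1 = -229.6
Current account = 380.7 + 524.1 + 79.7 + (-229.6) = 754.9
(Excluded from the current account — financial account: borrowing by resident firms from foreign banks 521.5, domestic pension funds' purchases of foreign equities 755.9, acquisition of a foreign subsidiary by a resident firm (outward FDI) 399.9, new loans extended by domestic banks to foreign borrowers 751.1, foreign purchases of equities on the domestic stock exchange 698.4.)

754.9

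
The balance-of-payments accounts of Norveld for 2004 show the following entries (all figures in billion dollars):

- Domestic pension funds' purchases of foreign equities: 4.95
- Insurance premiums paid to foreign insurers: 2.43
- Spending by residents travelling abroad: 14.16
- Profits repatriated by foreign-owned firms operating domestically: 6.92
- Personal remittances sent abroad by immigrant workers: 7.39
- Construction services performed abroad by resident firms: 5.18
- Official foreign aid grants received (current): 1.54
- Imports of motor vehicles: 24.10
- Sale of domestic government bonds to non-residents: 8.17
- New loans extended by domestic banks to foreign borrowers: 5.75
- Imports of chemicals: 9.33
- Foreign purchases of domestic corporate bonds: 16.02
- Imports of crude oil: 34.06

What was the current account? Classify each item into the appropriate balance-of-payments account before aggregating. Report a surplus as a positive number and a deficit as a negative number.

-91.67

Goods: -24.10 - 34.06 - 9.33 = -67.49
Services: -2.43 - 14.16 + 5.18 = -11.41
Primary income: -6.92
Secondary income: 1.54 - 7.39 = -5.85
Current account = (-67.49) + (-11.41) + (-6.92) + (-5.85) = -91.67
(Excluded from the current account — financial account: domestic pension funds' purchases of foreign equities 4.95, sale of domestic government bonds to non-residents 8.17, new loans extended by domestic banks to foreign borrowers 5.75, foreign purchases of domestic corporate bonds 16.02.)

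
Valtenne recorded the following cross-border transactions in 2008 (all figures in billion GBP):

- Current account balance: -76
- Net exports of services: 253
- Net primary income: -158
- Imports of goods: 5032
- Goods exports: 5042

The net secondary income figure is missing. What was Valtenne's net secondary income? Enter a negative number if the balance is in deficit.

Current account = goods balance + services balance + net primary income + net secondary income
Sum of the known components = 105
Net secondary income = CA - (known components) = -76 - 105 = -181

-181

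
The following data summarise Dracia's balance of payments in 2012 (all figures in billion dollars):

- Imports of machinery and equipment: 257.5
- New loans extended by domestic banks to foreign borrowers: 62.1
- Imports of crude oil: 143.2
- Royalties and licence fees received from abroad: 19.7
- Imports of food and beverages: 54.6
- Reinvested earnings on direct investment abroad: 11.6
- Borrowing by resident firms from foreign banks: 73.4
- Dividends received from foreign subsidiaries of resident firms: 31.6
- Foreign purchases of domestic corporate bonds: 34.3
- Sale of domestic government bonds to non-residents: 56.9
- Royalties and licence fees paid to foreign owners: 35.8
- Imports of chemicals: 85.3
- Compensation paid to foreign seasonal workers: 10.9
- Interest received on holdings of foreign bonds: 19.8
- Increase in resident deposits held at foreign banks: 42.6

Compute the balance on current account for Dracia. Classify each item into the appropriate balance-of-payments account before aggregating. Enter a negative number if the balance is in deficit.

-504.6

Goods: -143.2 - 54.6 - 85.3 - 257.5 = -540.6
Services: -35.8 + 19.7 = -16.1
Primary income: 11.6 + 31.6 + 19.8 - 10.9 = 52.1
Current account = (-540.6) + (-16.1) + 52.1 = -504.6
(Excluded from the current account — financial account: new loans extended by domestic banks to foreign borrowers 62.1, borrowing by resident firms from foreign banks 73.4, foreign purchases of domestic corporate bonds 34.3, sale of domestic government bonds to non-residents 56.9, increase in resident deposits held at foreign banks 42.6.)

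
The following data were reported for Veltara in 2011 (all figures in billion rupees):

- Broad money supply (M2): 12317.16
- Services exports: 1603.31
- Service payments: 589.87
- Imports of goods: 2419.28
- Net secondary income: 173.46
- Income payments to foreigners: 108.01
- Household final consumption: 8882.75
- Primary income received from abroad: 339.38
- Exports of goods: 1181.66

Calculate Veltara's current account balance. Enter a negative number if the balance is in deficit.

Goods balance = 1181.66 - 2419.28 = -1237.62
Services balance = 1603.31 - 589.87 = 1013.44
Trade balance (goods + services) = -1237.62 + 1013.44 = -224.18
Net primary income = 339.38 - 108.01 = 231.37
Net secondary income = 173.46
Current account = -224.18 + 231.37 + 173.46 = 180.65

180.65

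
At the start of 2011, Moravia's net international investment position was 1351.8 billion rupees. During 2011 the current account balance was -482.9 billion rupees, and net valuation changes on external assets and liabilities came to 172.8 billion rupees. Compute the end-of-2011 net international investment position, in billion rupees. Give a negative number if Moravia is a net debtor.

1041.7

Change in NIIP = current account + net valuation change = -482.9 + 172.8 = -310.1
End-of-year NIIP = 1351.8 + (-310.1) = 1041.7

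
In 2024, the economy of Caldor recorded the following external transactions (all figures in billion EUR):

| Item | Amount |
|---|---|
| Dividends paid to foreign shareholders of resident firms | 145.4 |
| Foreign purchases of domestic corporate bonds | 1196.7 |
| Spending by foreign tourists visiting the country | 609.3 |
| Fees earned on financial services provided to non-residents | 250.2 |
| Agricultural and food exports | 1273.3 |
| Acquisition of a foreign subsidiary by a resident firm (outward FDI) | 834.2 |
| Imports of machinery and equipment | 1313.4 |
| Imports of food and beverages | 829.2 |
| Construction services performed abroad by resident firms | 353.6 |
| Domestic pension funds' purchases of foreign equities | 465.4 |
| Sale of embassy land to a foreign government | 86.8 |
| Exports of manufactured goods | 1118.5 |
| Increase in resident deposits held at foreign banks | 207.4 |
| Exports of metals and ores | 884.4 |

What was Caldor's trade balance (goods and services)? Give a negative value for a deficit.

Goods: 1273.3 + 1118.5 - 1313.4 + 884.4 - 829.2 = 1133.6
Services: 353.6 + 250.2 + 609.3 = 1213.1
Trade balance = 1133.6 + 1213.1 = 2346.7
(Excluded from the trade balance — primary income: dividends paid to foreign shareholders of resident firms 145.4; financial account: foreign purchases of domestic corporate bonds 1196.7, acquisition of a foreign subsidiary by a resident firm (outward FDI) 834.2, domestic pension funds' purchases of foreign equities 465.4, increase in resident deposits held at foreign banks 207.4; capital account: sale of embassy land to a foreign government 86.8.)

2346.7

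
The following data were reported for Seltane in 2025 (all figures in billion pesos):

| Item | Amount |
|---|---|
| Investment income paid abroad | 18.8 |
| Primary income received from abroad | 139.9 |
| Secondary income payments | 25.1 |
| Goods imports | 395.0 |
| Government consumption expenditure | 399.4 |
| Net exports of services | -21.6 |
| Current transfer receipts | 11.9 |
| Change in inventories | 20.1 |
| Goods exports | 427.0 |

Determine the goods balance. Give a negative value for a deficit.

32.0

Goods balance = 427.0 - 395.0 = 32.0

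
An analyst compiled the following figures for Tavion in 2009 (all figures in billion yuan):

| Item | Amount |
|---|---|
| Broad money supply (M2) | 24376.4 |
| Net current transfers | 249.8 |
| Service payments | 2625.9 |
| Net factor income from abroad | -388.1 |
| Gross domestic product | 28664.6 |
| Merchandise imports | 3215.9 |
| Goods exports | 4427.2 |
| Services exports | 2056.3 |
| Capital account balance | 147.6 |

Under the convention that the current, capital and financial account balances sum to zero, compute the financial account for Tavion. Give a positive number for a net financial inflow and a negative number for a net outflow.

-651.0

Goods balance = 4427.2 - 3215.9 = 1211.3
Services balance = 2056.3 - 2625.9 = -569.6
Trade balance (goods + services) = 1211.3 + (-569.6) = 641.7
Net primary income = -388.1
Net secondary income = 249.8
Current account = 641.7 + (-388.1) + 249.8 = 503.4
Financial account = -(503.4 + 147.6) = -651.0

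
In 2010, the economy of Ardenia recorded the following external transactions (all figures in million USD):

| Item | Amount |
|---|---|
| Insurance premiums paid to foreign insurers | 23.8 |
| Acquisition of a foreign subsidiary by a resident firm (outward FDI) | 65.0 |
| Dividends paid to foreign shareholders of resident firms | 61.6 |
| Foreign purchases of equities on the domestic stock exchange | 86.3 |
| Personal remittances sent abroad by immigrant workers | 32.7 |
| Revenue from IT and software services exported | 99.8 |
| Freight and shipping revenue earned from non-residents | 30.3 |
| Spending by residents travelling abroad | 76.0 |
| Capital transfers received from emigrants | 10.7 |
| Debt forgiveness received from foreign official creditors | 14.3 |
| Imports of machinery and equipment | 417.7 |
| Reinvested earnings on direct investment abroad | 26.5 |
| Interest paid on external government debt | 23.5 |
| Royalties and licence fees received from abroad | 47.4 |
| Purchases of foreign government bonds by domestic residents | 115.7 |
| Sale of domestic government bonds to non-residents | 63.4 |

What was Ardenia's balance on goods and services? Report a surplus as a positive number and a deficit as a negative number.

-340.0

Goods: -417.7
Services: 99.8 + 47.4 + 30.3 - 23.8 - 76.0 = 77.7
Trade balance = -417.7 + 77.7 = -340.0
(Excluded from the trade balance — financial account: acquisition of a foreign subsidiary by a resident firm (outward FDI) 65.0, foreign purchases of equities on the domestic stock exchange 86.3, purchases of foreign government bonds by domestic residents 115.7, sale of domestic government bonds to non-residents 63.4; primary income: dividends paid to foreign shareholders of resident firms 61.6, reinvested earnings on direct investment abroad 26.5, interest paid on external government debt 23.5; secondary income: personal remittances sent abroad by immigrant workers 32.7; capital account: capital transfers received from emigrants 10.7, debt forgiveness received from foreign official creditors 14.3.)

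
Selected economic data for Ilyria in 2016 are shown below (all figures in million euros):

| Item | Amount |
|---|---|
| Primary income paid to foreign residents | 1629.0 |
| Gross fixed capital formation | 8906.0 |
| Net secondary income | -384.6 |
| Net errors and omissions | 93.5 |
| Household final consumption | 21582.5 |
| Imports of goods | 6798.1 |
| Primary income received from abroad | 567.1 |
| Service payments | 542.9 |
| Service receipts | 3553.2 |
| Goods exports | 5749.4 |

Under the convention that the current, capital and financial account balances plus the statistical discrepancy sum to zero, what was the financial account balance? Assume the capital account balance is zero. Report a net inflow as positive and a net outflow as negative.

-608.6

Goods balance = 5749.4 - 6798.1 = -1048.7
Services balance = 3553.2 - 542.9 = 3010.3
Trade balance (goods + services) = -1048.7 + 3010.3 = 1961.6
Net primary income = 567.1 - 1629.0 = -1061.9
Net secondary income = -384.6
Current account = 1961.6 + (-1061.9) + (-384.6) = 515.1
Financial account = -(515.1 + 93.5) = -608.6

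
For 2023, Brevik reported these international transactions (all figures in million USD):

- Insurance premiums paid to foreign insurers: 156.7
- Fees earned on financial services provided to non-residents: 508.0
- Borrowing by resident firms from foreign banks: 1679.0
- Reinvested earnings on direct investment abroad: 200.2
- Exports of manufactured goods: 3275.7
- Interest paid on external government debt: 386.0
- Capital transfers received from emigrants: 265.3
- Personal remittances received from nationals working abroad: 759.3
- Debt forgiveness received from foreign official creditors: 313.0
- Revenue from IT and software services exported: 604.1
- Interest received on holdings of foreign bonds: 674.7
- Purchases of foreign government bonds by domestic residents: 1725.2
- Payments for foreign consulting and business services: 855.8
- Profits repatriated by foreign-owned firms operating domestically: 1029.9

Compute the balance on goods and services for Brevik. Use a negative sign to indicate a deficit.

3375.3

Goods: 3275.7
Services: -855.8 - 156.7 + 604.1 + 508.0 = 99.6
Trade balance = 3275.7 + 99.6 = 3375.3
(Excluded from the trade balance — financial account: borrowing by resident firms from foreign banks 1679.0, purchases of foreign government bonds by domestic residents 1725.2; primary income: reinvested earnings on direct investment abroad 200.2, interest paid on external government debt 386.0, interest received on holdings of foreign bonds 674.7, profits repatriated by foreign-owned firms operating domestically 1029.9; capital account: capital transfers received from emigrants 265.3, debt forgiveness received from foreign official creditors 313.0; secondary income: personal remittances received from nationals working abroad 759.3.)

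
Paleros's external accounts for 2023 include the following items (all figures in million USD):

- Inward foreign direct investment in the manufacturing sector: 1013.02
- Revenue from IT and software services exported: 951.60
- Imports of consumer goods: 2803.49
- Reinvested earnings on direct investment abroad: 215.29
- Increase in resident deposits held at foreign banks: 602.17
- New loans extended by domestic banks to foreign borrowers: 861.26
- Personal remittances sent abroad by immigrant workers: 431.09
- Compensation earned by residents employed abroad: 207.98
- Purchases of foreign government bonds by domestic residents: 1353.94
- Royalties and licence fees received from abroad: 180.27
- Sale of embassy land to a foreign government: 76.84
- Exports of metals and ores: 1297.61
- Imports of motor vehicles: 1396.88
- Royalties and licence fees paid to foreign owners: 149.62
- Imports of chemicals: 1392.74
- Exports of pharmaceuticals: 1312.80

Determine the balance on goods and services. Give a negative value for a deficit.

-2000.45

Goods: 1312.80 + 1297.61 - 2803.49 - 1392.74 - 1396.88 = -2982.70
Services: -149.62 + 180.27 + 951.60 = 982.25
Trade balance = -2982.70 + 982.25 = -2000.45
(Excluded from the trade balance — financial account: inward foreign direct investment in the manufacturing sector 1013.02, increase in resident deposits held at foreign banks 602.17, new loans extended by domestic banks to foreign borrowers 861.26, purchases of foreign government bonds by domestic residents 1353.94; primary income: reinvested earnings on direct investment abroad 215.29, compensation earned by residents employed abroad 207.98; secondary income: personal remittances sent abroad by immigrant workers 431.09; capital account: sale of embassy land to a foreign government 76.84.)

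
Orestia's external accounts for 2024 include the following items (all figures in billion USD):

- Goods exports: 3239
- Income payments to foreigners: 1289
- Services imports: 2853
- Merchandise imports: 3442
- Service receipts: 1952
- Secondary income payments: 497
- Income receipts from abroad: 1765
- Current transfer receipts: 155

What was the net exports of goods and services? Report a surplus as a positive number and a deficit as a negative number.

-1104

Goods balance = 3239 - 3442 = -203
Services balance = 1952 - 2853 = -901
Trade balance (goods + services) = -203 + (-901) = -1104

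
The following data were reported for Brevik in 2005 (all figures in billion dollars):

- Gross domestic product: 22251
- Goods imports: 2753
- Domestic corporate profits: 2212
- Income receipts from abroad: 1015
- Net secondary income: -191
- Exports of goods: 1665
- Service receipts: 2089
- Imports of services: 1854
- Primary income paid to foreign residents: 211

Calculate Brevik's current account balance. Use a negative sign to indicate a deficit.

Goods balance = 1665 - 2753 = -1088
Services balance = 2089 - 1854 = 235
Trade balance (goods + services) = -1088 + 235 = -853
Net primary income = 1015 - 211 = 804
Net secondary income = -191
Current account = -853 + 804 + (-191) = -240

-240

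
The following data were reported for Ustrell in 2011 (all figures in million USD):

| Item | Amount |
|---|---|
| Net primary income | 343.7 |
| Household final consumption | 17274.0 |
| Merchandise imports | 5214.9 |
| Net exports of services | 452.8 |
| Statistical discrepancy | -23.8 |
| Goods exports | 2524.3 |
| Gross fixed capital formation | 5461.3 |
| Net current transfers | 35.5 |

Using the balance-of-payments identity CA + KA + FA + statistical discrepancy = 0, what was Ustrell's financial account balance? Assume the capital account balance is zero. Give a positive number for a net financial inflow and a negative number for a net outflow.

1882.4

Goods balance = 2524.3 - 5214.9 = -2690.6
Services balance = 452.8
Trade balance (goods + services) = -2690.6 + 452.8 = -2237.8
Net primary income = 343.7
Net secondary income = 35.5
Current account = -2237.8 + 343.7 + 35.5 = -1858.6
Financial account = -(-1858.6 + (-23.8)) = 1882.4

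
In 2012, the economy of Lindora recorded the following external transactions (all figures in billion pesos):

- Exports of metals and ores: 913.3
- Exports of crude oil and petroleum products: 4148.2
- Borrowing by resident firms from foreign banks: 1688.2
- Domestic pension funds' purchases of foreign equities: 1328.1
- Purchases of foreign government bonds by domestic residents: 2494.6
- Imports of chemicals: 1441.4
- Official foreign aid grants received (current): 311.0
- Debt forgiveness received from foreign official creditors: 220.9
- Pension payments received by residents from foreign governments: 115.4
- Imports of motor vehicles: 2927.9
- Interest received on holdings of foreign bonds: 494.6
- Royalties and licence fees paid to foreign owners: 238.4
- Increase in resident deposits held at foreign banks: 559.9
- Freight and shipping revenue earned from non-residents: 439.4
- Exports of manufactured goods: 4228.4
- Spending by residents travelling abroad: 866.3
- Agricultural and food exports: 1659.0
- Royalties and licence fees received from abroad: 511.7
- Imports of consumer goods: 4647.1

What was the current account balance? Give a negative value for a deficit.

2699.9

Goods: -4647.1 + 913.3 + 1659.0 + 4148.2 - 2927.9 + 4228.4 - 1441.4 = 1932.5
Services: -238.4 + 511.7 + 439.4 - 866.3 = -153.6
Primary income: 494.6
Secondary income: 311.0 + 115.4 = 426.4
Current account = 1932.5 + (-153.6) + 494.6 + 426.4 = 2699.9
(Excluded from the current account — financial account: borrowing by resident firms from foreign banks 1688.2, domestic pension funds' purchases of foreign equities 1328.1, purchases of foreign government bonds by domestic residents 2494.6, increase in resident deposits held at foreign banks 559.9; capital account: debt forgiveness received from foreign official creditors 220.9.)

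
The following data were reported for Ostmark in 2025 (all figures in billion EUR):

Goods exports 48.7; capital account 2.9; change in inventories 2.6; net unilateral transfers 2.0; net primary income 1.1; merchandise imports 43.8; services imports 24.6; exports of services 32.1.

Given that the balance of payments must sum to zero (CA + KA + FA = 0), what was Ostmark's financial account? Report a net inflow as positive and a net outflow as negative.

Goods balance = 48.7 - 43.8 = 4.9
Services balance = 32.1 - 24.6 = 7.5
Trade balance (goods + services) = 4.9 + 7.5 = 12.4
Net primary income = 1.1
Net secondary income = 2.0
Current account = 12.4 + 1.1 + 2.0 = 15.5
Financial account = -(15.5 + 2.9) = -18.4

-18.4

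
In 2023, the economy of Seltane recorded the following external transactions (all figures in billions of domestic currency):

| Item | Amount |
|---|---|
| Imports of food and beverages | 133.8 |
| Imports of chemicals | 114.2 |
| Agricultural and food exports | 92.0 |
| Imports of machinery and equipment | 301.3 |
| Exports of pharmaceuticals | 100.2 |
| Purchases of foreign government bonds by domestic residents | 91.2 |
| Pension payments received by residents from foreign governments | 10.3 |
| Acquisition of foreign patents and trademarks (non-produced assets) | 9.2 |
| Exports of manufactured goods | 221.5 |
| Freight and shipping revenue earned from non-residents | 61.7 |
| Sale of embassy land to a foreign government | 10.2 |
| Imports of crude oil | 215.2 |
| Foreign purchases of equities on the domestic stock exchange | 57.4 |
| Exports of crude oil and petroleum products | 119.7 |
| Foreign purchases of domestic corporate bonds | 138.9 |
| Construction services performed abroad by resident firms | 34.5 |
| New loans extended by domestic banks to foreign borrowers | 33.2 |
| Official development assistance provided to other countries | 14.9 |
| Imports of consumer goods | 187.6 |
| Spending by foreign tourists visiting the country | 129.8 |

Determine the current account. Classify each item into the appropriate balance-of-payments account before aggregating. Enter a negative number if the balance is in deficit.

Goods: 92.0 + 119.7 - 187.6 - 114.2 - 301.3 + 221.5 - 215.2 - 133.8 + 100.2 = -418.7
Services: 34.5 + 129.8 + 61.7 = 226.0
Secondary income: -14.9 + 10.3 = -4.6
Current account = (-418.7) + 226.0 + (-4.6) = -197.3
(Excluded from the current account — financial account: purchases of foreign government bonds by domestic residents 91.2, foreign purchases of equities on the domestic stock exchange 57.4, foreign purchases of domestic corporate bonds 138.9, new loans extended by domestic banks to foreign borrowers 33.2; capital account: acquisition of foreign patents and trademarks (non-produced assets) 9.2, sale of embassy land to a foreign government 10.2.)

-197.3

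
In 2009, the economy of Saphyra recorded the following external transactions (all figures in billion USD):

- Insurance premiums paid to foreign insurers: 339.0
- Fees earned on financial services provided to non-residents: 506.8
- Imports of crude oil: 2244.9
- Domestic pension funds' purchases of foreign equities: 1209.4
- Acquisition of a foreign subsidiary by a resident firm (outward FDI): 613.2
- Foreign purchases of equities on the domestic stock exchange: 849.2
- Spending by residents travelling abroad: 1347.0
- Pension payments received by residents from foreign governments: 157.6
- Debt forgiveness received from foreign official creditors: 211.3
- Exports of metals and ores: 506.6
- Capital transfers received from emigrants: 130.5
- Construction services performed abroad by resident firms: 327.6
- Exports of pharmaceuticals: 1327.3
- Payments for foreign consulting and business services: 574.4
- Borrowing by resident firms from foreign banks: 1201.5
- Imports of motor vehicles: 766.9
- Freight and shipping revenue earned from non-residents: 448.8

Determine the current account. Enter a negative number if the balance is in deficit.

Goods: -766.9 - 2244.9 + 506.6 + 1327.3 = -1177.9
Services: 327.6 - 339.0 + 448.8 + 506.8 - 574.4 - 1347.0 = -977.2
Secondary income: 157.6
Current account = (-1177.9) + (-977.2) + 157.6 = -1997.5
(Excluded from the current account — financial account: domestic pension funds' purchases of foreign equities 1209.4, acquisition of a foreign subsidiary by a resident firm (outward FDI) 613.2, foreign purchases of equities on the domestic stock exchange 849.2, borrowing by resident firms from foreign banks 1201.5; capital account: debt forgiveness received from foreign official creditors 211.3, capital transfers received from emigrants 130.5.)

-1997.5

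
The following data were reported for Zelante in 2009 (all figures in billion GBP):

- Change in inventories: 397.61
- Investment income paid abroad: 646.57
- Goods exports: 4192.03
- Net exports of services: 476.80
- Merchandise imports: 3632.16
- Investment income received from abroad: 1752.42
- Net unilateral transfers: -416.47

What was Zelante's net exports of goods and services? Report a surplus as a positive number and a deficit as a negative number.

1036.67

Goods balance = 4192.03 - 3632.16 = 559.87
Services balance = 476.80
Trade balance (goods + services) = 559.87 + 476.80 = 1036.67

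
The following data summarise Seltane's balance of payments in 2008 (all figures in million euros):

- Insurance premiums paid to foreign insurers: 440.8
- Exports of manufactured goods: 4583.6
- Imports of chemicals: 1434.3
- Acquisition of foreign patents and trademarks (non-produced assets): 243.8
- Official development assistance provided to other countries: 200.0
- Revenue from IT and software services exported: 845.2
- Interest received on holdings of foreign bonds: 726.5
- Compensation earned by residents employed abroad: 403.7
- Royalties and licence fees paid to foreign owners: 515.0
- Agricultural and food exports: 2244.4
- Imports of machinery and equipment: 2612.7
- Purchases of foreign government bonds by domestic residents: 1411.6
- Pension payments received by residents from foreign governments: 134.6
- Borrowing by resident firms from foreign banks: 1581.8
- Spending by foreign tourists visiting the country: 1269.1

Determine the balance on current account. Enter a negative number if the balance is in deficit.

5004.3

Goods: -1434.3 - 2612.7 + 4583.6 + 2244.4 = 2781.0
Services: -515.0 + 1269.1 - 440.8 + 845.2 = 1158.5
Primary income: 403.7 + 726.5 = 1130.2
Secondary income: -200.0 + 134.6 = -65.4
Current account = 2781.0 + 1158.5 + 1130.2 + (-65.4) = 5004.3
(Excluded from the current account — capital account: acquisition of foreign patents and trademarks (non-produced assets) 243.8; financial account: purchases of foreign government bonds by domestic residents 1411.6, borrowing by resident firms from foreign banks 1581.8.)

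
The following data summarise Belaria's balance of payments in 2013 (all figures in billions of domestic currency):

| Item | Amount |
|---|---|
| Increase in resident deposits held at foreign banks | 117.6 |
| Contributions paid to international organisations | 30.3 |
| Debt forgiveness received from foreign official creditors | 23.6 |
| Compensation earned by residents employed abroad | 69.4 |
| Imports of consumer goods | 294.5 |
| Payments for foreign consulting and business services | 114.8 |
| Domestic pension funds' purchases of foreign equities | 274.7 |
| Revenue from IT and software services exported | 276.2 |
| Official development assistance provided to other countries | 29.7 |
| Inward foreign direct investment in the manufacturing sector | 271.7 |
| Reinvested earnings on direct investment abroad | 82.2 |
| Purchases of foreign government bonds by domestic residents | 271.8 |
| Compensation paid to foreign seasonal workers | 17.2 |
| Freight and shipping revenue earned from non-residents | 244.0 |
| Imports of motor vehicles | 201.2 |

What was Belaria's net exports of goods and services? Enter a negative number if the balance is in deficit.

-90.3

Goods: -201.2 - 294.5 = -495.7
Services: 244.0 - 114.8 + 276.2 = 405.4
Trade balance = -495.7 + 405.4 = -90.3
(Excluded from the trade balance — financial account: increase in resident deposits held at foreign banks 117.6, domestic pension funds' purchases of foreign equities 274.7, inward foreign direct investment in the manufacturing sector 271.7, purchases of foreign government bonds by domestic residents 271.8; secondary income: contributions paid to international organisations 30.3, official development assistance provided to other countries 29.7; capital account: debt forgiveness received from foreign official creditors 23.6; primary income: compensation earned by residents employed abroad 69.4, reinvested earnings on direct investment abroad 82.2, compensation paid to foreign seasonal workers 17.2.)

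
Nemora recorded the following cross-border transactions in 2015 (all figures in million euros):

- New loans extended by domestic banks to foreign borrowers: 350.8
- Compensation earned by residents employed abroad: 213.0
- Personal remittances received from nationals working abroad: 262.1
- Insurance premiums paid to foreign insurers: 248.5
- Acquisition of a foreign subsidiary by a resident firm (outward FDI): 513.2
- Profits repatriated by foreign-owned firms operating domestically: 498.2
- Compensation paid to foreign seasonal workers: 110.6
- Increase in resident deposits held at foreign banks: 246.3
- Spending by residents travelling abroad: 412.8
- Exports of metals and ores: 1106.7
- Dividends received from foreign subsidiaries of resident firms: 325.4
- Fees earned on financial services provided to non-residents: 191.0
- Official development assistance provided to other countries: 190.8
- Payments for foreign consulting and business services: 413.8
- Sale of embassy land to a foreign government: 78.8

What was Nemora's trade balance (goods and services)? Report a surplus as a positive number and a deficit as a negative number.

222.6

Goods: 1106.7
Services: -412.8 + 191.0 - 248.5 - 413.8 = -884.1
Trade balance = 1106.7 + (-884.1) = 222.6
(Excluded from the trade balance — financial account: new loans extended by domestic banks to foreign borrowers 350.8, acquisition of a foreign subsidiary by a resident firm (outward FDI) 513.2, increase in resident deposits held at foreign banks 246.3; primary income: compensation earned by residents employed abroad 213.0, profits repatriated by foreign-owned firms operating domestically 498.2, compensation paid to foreign seasonal workers 110.6, dividends received from foreign subsidiaries of resident firms 325.4; secondary income: personal remittances received from nationals working abroad 262.1, official development assistance provided to other countries 190.8; capital account: sale of embassy land to a foreign government 78.8.)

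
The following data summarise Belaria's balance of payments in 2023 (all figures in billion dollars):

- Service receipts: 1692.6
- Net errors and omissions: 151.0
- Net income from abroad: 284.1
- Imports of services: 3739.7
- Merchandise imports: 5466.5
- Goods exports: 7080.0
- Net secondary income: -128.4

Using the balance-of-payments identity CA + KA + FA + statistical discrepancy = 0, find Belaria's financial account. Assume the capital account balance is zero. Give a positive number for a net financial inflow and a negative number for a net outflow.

Goods balance = 7080.0 - 5466.5 = 1613.5
Services balance = 1692.6 - 3739.7 = -2047.1
Trade balance (goods + services) = 1613.5 + (-2047.1) = -433.6
Net primary income = 284.1
Net secondary income = -128.4
Current account = -433.6 + 284.1 + (-128.4) = -277.9
Financial account = -(-277.9 + 151.0) = 126.9

126.9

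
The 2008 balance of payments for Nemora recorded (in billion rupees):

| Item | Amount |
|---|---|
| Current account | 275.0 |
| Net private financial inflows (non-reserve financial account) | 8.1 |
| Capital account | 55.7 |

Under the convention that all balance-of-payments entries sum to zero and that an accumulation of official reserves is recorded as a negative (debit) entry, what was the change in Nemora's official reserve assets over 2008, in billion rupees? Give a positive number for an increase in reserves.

338.8

Official reserve transactions balance = -(275.0 + 55.7 + 8.1) = -338.8
An accumulation of reserves is recorded as a debit (negative entry), so the change in the stock of reserves is the negative of that balance.
Change in official reserves = -(-338.8) = 338.8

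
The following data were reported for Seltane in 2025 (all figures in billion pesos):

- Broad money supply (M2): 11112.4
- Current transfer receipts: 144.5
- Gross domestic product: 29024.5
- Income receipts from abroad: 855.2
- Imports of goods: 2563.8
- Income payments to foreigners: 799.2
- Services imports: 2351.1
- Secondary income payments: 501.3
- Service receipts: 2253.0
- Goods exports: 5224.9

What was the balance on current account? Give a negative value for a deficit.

2262.2

Goods balance = 5224.9 - 2563.8 = 2661.1
Services balance = 2253.0 - 2351.1 = -98.1
Trade balance (goods + services) = 2661.1 + (-98.1) = 2563.0
Net primary income = 855.2 - 799.2 = 56.0
Net secondary income = 144.5 - 501.3 = -356.8
Current account = 2563.0 + 56.0 + (-356.8) = 2262.2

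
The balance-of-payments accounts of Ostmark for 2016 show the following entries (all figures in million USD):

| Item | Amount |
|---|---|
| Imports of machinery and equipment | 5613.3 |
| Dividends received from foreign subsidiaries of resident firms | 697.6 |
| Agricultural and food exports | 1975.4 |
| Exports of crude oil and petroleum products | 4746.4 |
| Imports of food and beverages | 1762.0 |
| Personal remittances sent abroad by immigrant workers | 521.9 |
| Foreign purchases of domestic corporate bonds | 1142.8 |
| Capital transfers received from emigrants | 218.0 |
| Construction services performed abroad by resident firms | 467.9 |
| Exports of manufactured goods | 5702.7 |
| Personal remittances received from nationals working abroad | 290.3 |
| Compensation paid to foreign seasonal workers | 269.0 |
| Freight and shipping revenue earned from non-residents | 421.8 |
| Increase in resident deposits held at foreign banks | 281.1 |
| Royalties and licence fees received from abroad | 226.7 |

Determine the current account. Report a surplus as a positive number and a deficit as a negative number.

6362.6

Goods: 5702.7 - 5613.3 - 1762.0 + 1975.4 + 4746.4 = 5049.2
Services: 226.7 + 421.8 + 467.9 = 1116.4
Primary income: 697.6 - 269.0 = 428.6
Secondary income: 290.3 - 521.9 = -231.6
Current account = 5049.2 + 1116.4 + 428.6 + (-231.6) = 6362.6
(Excluded from the current account — financial account: foreign purchases of domestic corporate bonds 1142.8, increase in resident deposits held at foreign banks 281.1; capital account: capital transfers received from emigrants 218.0.)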